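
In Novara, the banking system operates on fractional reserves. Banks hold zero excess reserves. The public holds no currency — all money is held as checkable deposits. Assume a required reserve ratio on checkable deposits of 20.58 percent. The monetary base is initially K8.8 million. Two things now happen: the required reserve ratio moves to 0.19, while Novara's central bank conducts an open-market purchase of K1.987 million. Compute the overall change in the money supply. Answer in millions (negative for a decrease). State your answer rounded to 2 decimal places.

Before: m₁ = 1 / (0.2058) ≈ 4.85909, MB₁ = 8.8, so M₁ = 4.85909 × 8.8 ≈ 42.76 million.
After: m₂ = 1 / (0.19) ≈ 5.26316, MB₂ = 8.8 + 1.987 = 10.787, so M₂ = 5.26316 × 10.787 ≈ 56.7737 million.
ΔM = M₂ − M₁ = 56.7737 − 42.76 = 14.0137 million.

K14.01 million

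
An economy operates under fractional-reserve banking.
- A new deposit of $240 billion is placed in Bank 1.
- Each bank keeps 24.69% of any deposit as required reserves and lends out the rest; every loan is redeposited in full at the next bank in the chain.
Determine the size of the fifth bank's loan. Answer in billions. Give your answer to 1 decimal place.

$58.1 billion

Each bank lends a fraction (1 − rr) = 0.7531 of the deposit it receives, so Bank 5 receives 240·0.7531^4 and lends 240·0.7531^5 ≈ 58.1399 billion.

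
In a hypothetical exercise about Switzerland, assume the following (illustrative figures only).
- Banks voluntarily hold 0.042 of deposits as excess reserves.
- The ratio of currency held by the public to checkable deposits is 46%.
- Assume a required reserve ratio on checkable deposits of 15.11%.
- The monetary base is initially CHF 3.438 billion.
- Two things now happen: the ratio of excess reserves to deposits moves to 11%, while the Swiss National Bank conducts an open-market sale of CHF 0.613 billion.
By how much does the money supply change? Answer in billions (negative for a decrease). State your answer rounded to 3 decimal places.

-1.966 billion

Before: m₁ = (1 + 0.46) / (0.1511 + 0.042 + 0.46) ≈ 2.23549, MB₁ = 3.438, so M₁ = 2.23549 × 3.438 ≈ 7.6856 billion.
After: m₂ = (1 + 0.46) / (0.1511 + 0.11 + 0.46) ≈ 2.02468, MB₂ = 3.438 − 0.613 = 2.825, so M₂ = 2.02468 × 2.825 ≈ 5.7197 billion.
ΔM = M₂ − M₁ = 5.7197 − 7.6856 = -1.9659 billion.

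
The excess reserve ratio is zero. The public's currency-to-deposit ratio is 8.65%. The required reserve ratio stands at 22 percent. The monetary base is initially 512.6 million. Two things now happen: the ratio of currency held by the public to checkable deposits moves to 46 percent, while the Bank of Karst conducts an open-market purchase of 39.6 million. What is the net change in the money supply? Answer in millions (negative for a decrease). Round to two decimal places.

Before: m₁ = (1 + 0.0865) / (0.22 + 0.0865) ≈ 3.544861, MB₁ = 512.6, so M₁ = 3.544861 × 512.6 ≈ 1817.0957 million.
After: m₂ = (1 + 0.46) / (0.22 + 0.46) ≈ 2.147059, MB₂ = 512.6 + 39.6 = 552.2, so M₂ = 2.147059 × 552.2 ≈ 1185.606 million.
ΔM = M₂ − M₁ = 1185.606 − 1817.0957 = -631.4897 million.

-631.49 million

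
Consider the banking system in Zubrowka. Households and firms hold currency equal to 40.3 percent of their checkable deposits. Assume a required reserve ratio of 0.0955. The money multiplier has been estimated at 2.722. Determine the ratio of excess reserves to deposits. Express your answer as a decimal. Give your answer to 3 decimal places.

Using m = 2.722. Since m = (1 + c)/(c + rr + e), the denominator satisfies c + rr + e = (1 + c)/m = (1 + 0.403) / 2.722 ≈ 0.515430.
With c = 0.403 and rr = 0.0955, the ratio of excess reserves to deposits is 0.515430 − 0.403 − 0.0955 = 0.01693.

0.017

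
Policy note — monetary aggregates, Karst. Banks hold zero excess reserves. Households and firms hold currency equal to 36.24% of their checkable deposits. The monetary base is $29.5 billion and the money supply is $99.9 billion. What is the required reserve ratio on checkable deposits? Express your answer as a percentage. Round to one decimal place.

4.0%

Using m = M/MB = 99.9/29.5 ≈ 3.386441. Since m = (1 + c)/(c + rr + e), the denominator satisfies c + rr + e = (1 + c)/m = (1 + 0.3624) / 3.386441 ≈ 0.402310.
With c = 0.3624 and e = 0, the required reserve ratio on checkable deposits is 0.402310 − 0.3624 − 0 = 0.03991.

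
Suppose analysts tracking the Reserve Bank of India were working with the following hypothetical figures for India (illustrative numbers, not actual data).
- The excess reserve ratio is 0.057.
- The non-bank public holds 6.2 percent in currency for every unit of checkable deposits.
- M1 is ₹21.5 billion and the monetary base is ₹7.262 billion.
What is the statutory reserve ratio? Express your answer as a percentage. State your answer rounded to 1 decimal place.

Using m = M/MB = 21.5/7.262 ≈ 2.960617. Since m = (1 + c)/(c + rr + e), the denominator satisfies c + rr + e = (1 + c)/m = (1 + 0.062) / 2.960617 ≈ 0.358709.
With c = 0.062 and e = 0.057, the statutory reserve ratio is 0.358709 − 0.062 − 0.057 = 0.239709.

24.0%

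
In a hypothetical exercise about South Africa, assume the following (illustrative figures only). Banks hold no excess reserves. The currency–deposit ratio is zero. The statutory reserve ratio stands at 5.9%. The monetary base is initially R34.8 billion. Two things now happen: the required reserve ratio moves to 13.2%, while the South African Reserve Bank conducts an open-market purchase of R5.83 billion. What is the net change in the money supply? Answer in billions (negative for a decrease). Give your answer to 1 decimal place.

Before: m₁ = 1 / (0.059) ≈ 16.9492, MB₁ = 34.8, so M₁ = 16.9492 × 34.8 ≈ 589.8322 billion.
After: m₂ = 1 / (0.132) ≈ 7.5758, MB₂ = 34.8 + 5.83 = 40.63, so M₂ = 7.5758 × 40.63 ≈ 307.8048 billion.
ΔM = M₂ − M₁ = 307.8048 − 589.8322 = -282.0274 billion.

-282.0 billion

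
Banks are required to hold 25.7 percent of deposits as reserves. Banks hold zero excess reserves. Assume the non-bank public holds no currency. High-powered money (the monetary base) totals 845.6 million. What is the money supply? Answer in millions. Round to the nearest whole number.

3290 million

With no currency drain or excess reserves, the money multiplier is m = 1/rr = 1/0.257 ≈ 3.8911.
Money supply M = m × MB = 3.8911 × 845.6 ≈ 3290.3142 million.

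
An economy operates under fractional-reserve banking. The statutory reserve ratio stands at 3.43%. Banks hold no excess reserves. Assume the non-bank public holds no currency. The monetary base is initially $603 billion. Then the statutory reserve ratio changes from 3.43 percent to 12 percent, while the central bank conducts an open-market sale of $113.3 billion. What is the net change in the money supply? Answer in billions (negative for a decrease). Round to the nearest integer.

Before: m₁ = 1 / (0.0343) ≈ 29.1545, MB₁ = 603, so M₁ = 29.1545 × 603 = 17580.1635 billion.
After: m₂ = 1 / (0.12) ≈ 8.3333, MB₂ = 603 − 113.3 = 489.7, so M₂ = 8.3333 × 489.7 ≈ 4080.817 billion.
ΔM = M₂ − M₁ = 4080.817 − 17580.1635 = -13499.3465 billion.

-13499 billion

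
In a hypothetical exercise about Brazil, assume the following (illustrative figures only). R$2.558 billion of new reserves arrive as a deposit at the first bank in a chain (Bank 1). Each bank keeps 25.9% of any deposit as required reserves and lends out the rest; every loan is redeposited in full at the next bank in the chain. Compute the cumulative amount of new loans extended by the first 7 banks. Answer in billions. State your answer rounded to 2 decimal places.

R$6.42 billion

Bank i lends (1 − rr)^i of the original deposit: Bank 1 lends 2.558·0.7410 ≈ 1.8955, Bank 2 lends 2.558·0.7410² ≈ 1.4045, and so on.
Summing a geometric series: total = 2.558·[0.7410·(1 − 0.7410^7) / (1 − 0.7410)] ≈ 6.4207 billion.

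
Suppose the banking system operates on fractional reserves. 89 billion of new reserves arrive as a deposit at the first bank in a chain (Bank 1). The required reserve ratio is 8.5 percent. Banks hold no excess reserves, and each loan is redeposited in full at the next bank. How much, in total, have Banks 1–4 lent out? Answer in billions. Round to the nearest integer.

Bank i lends (1 − rr)^i of the original deposit: Bank 1 lends 89·0.9150 = 81.4350, Bank 2 lends 89·0.9150² ≈ 74.5130, and so on.
Summing a geometric series: total = 89·[0.9150·(1 − 0.9150^4) / (1 − 0.9150)] ≈ 286.5116 billion.

287 billion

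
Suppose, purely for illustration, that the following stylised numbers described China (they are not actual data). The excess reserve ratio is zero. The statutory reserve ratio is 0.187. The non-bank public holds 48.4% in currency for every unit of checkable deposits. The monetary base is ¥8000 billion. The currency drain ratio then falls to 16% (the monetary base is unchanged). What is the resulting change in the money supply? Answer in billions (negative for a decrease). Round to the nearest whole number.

Initially m₁ = (1 + 0.484) / (0.187 + 0.484) ≈ 2.21162, so M₁ = 2.21162 × 8000 = 17692.96 billion.
After the change m₂ = (1 + 0.16) / (0.187 + 0.16) ≈ 3.34294, so M₂ = 3.34294 × 8000 = 26743.52 billion.
ΔM = M₂ − M₁ = 26743.52 − 17692.96 = 9050.56 billion.

¥9051 billion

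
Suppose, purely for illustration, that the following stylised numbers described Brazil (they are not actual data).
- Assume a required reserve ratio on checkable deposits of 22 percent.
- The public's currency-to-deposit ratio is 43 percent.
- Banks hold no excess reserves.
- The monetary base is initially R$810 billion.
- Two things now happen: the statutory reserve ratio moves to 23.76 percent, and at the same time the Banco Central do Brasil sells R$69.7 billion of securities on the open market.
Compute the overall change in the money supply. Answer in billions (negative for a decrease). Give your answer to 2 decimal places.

-196.28 billion

Before: m₁ = (1 + 0.43) / (0.22 + 0.43) = 2.2, MB₁ = 810, so M₁ = 2.2 × 810 = 1782 billion.
After: m₂ = (1 + 0.43) / (0.2376 + 0.43) ≈ 2.142001, MB₂ = 810 − 69.7 = 740.3, so M₂ = 2.142001 × 740.3 ≈ 1585.7233 billion.
ΔM = M₂ − M₁ = 1585.7233 − 1782 = -196.2767 billion.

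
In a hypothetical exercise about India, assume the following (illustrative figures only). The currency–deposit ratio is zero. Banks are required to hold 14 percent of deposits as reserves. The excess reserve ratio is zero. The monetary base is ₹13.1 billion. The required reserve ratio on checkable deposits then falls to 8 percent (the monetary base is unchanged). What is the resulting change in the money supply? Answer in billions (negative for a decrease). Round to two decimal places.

Initially m₁ = 1 / (0.14) ≈ 7.14286, so M₁ = 7.14286 × 13.1 ≈ 93.5715 billion.
After the change m₂ = 1 / (0.08) = 12.5, so M₂ = 12.5 × 13.1 = 163.75 billion.
ΔM = M₂ − M₁ = 163.75 − 93.5715 = 70.1785 billion.

₹70.18 billion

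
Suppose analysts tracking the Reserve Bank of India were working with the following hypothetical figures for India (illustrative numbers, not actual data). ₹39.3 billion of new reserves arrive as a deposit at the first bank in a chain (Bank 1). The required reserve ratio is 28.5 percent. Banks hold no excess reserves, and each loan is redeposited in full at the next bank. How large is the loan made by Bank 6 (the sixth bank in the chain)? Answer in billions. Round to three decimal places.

Each bank lends a fraction (1 − rr) = 0.7150 of the deposit it receives, so Bank 6 receives 39.3·0.7150^5 and lends 39.3·0.7150^6 ≈ 5.2508 billion.

₹5.251 billion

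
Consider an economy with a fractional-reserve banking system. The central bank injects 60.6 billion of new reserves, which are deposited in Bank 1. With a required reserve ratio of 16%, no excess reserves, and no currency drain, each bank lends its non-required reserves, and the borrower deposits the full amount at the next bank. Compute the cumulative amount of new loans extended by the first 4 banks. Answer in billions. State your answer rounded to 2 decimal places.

Bank i lends (1 − rr)^i of the original deposit: Bank 1 lends 60.6·0.8400 = 50.9040, Bank 2 lends 60.6·0.8400² ≈ 42.7594, and so on.
Summing a geometric series: total = 60.6·[0.8400·(1 − 0.8400^4) / (1 − 0.8400)] ≈ 159.7522 billion.

159.75 billion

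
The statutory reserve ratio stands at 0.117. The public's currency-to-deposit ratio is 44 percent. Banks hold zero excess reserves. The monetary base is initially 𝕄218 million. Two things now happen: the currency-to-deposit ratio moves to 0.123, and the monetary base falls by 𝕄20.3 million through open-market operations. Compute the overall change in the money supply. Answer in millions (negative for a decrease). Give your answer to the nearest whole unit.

𝕄361 million

Before: m₁ = (1 + 0.44) / (0.117 + 0.44) ≈ 2.5853, MB₁ = 218, so M₁ = 2.5853 × 218 = 563.5954 million.
After: m₂ = (1 + 0.123) / (0.117 + 0.123) ≈ 4.6792, MB₂ = 218 − 20.3 = 197.7, so M₂ = 4.6792 × 197.7 ≈ 925.0778 million.
ΔM = M₂ − M₁ = 925.0778 − 563.5954 = 361.4824 million.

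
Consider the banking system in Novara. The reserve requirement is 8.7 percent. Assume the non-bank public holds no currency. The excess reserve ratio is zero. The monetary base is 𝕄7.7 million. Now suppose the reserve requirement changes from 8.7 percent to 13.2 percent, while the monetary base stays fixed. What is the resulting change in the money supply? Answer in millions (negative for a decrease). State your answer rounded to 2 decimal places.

Initially m₁ = 1 / (0.087) ≈ 11.4943, so M₁ = 11.4943 × 7.7 ≈ 88.5061 million.
After the change m₂ = 1 / (0.132) ≈ 7.5758, so M₂ = 7.5758 × 7.7 ≈ 58.3337 million.
ΔM = M₂ − M₁ = 58.3337 − 88.5061 = -30.1724 million.

-30.17 million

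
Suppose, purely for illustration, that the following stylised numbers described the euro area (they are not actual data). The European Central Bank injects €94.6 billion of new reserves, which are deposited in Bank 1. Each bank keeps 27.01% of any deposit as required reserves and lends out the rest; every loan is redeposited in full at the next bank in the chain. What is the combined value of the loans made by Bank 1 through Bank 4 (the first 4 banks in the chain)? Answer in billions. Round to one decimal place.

Bank i lends (1 − rr)^i of the original deposit: Bank 1 lends 94.6·0.7299 ≈ 69.0485, Bank 2 lends 94.6·0.7299² ≈ 50.3985, and so on.
Summing a geometric series: total = 94.6·[0.7299·(1 − 0.7299^4) / (1 − 0.7299)] ≈ 183.0830 billion.

€183.1 billion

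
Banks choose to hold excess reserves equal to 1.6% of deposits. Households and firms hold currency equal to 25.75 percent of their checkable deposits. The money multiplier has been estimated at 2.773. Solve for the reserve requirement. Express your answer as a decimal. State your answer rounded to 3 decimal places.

Using m = 2.773. Since m = (1 + c)/(c + rr + e), the denominator satisfies c + rr + e = (1 + c)/m = (1 + 0.2575) / 2.773 ≈ 0.453480.
With c = 0.2575 and e = 0.016, the reserve requirement is 0.453480 − 0.2575 − 0.016 = 0.17998.

0.180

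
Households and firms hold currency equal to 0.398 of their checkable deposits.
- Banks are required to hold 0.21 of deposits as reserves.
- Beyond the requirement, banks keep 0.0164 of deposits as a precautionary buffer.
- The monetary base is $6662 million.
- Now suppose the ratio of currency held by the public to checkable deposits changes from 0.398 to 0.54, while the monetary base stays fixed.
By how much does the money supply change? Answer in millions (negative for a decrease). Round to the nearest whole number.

Initially m₁ = (1 + 0.398) / (0.21 + 0.0164 + 0.398) ≈ 2.23895, so M₁ = 2.23895 × 6662 = 14915.8849 million.
After the change m₂ = (1 + 0.54) / (0.21 + 0.0164 + 0.54) ≈ 2.00939, so M₂ = 2.00939 × 6662 ≈ 13386.5562 million.
ΔM = M₂ − M₁ = 13386.5562 − 14915.8849 = -1529.3287 million.

-1529 million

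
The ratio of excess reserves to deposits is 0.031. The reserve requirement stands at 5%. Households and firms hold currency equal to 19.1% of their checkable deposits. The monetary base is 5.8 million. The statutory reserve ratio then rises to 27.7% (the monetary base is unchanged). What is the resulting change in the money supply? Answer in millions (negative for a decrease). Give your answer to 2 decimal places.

-11.55 million

Initially m₁ = (1 + 0.191) / (0.05 + 0.031 + 0.191) ≈ 4.3787, so M₁ = 4.3787 × 5.8 ≈ 25.3965 million.
After the change m₂ = (1 + 0.191) / (0.277 + 0.031 + 0.191) ≈ 2.3868, so M₂ = 2.3868 × 5.8 ≈ 13.8434 million.
ΔM = M₂ − M₁ = 13.8434 − 25.3965 = -11.5531 million.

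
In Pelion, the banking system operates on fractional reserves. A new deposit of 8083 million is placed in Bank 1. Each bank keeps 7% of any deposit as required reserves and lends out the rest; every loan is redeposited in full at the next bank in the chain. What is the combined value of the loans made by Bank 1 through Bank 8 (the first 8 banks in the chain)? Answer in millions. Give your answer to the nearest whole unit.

47296 million

Bank i lends (1 − rr)^i of the original deposit: Bank 1 lends 8083·0.9300 = 7517.1900, Bank 2 lends 8083·0.9300² = 6990.9867, and so on.
Summing a geometric series: total = 8083·[0.9300·(1 − 0.9300^8) / (1 − 0.9300)] ≈ 47295.8174 million.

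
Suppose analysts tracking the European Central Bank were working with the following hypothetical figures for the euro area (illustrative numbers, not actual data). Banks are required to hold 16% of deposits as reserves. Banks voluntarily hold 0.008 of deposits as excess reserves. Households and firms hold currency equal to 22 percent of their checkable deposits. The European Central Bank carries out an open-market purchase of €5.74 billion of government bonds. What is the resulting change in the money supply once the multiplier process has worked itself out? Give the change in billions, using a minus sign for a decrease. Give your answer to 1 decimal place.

The money multiplier is m = (1 + c) / (rr + e + c) = (1 + 0.22) / (0.16 + 0.008 + 0.22) ≈ 3.1443.
The purchase adds 5.74 billion of base, so ΔM = m × ΔMB = 3.1443 × (+5.74) ≈ 18.0483 billion.

€18.0 billion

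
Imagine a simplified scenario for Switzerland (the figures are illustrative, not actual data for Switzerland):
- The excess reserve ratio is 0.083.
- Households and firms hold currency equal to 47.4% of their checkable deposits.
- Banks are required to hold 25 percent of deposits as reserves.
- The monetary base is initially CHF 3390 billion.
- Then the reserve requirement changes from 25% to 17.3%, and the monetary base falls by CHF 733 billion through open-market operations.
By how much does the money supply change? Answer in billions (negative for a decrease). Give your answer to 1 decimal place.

Before: m₁ = (1 + 0.474) / (0.25 + 0.083 + 0.474) ≈ 1.826518, MB₁ = 3390, so M₁ = 1.826518 × 3390 ≈ 6191.896 billion.
After: m₂ = (1 + 0.474) / (0.173 + 0.083 + 0.474) ≈ 2.019178, MB₂ = 3390 − 733 = 2657, so M₂ = 2.019178 × 2657 ≈ 5364.9559 billion.
ΔM = M₂ − M₁ = 5364.9559 − 6191.896 = -826.9401 billion.

-826.9 billion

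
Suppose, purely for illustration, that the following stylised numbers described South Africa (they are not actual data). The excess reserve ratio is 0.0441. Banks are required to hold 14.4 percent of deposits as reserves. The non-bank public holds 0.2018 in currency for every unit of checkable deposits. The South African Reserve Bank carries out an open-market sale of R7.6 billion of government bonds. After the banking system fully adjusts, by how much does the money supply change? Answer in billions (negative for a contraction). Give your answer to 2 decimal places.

The money multiplier is m = (1 + c) / (rr + e + c) = (1 + 0.2018) / (0.144 + 0.0441 + 0.2018) ≈ 3.0823.
The sale removes 7.6 billion of base, so ΔM = m × ΔMB = 3.0823 × (−7.6) ≈ -23.4255 billion.

-23.43 billion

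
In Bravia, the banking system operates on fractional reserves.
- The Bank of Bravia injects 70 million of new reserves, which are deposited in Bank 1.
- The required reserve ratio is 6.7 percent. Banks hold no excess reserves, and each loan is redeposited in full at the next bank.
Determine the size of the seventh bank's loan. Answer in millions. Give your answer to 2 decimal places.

Each bank lends a fraction (1 − rr) = 0.9330 of the deposit it receives, so Bank 7 receives 70·0.9330^6 and lends 70·0.9330^7 ≈ 43.0794 million.

43.08 million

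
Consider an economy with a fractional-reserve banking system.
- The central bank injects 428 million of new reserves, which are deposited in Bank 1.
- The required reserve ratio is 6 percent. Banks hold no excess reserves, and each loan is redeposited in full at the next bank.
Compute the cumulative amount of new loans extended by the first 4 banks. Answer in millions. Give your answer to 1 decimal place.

Bank i lends (1 − rr)^i of the original deposit: Bank 1 lends 428·0.9400 = 402.3200, Bank 2 lends 428·0.9400² = 378.1808, and so on.
Summing a geometric series: total = 428·[0.9400·(1 − 0.9400^4) / (1 − 0.9400)] ≈ 1470.1513 million.

1470.2 million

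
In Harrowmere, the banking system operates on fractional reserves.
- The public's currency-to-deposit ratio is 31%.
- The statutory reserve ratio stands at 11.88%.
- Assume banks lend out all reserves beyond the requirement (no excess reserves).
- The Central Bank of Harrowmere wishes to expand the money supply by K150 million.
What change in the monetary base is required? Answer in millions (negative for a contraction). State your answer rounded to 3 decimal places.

The money multiplier is m = (1 + c) / (rr + c) = (1 + 0.31) / (0.1188 + 0.31) ≈ 3.0550373.
ΔMB = ΔM / m = (+150) / 3.0550373 ≈ 49.0992 million.

K49.099 million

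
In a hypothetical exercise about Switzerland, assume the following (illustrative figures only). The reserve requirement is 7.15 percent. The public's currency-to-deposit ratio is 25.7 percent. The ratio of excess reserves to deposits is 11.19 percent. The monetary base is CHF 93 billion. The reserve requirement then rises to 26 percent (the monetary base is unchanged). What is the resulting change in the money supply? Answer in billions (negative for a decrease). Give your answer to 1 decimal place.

-79.6 billion

Initially m₁ = (1 + 0.257) / (0.0715 + 0.1119 + 0.257) ≈ 2.8542, so M₁ = 2.8542 × 93 = 265.4406 billion.
After the change m₂ = (1 + 0.257) / (0.26 + 0.1119 + 0.257) ≈ 1.9987, so M₂ = 1.9987 × 93 = 185.8791 billion.
ΔM = M₂ − M₁ = 185.8791 − 265.4406 = -79.5615 billion.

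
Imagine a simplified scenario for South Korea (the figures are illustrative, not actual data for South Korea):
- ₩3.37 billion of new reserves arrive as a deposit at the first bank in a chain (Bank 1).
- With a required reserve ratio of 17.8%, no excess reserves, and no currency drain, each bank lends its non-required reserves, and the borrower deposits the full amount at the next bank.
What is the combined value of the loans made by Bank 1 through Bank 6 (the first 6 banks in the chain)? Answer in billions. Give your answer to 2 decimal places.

₩10.76 billion

Bank i lends (1 − rr)^i of the original deposit: Bank 1 lends 3.37·0.8220 ≈ 2.7701, Bank 2 lends 3.37·0.8220² ≈ 2.2771, and so on.
Summing a geometric series: total = 3.37·[0.8220·(1 − 0.8220^6) / (1 − 0.8220)] ≈ 10.7618 billion.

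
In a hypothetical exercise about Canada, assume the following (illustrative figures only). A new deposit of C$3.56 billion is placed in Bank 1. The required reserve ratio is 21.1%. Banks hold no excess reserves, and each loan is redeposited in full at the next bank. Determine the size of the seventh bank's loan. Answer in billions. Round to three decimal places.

C$0.678 billion

Each bank lends a fraction (1 − rr) = 0.7890 of the deposit it receives, so Bank 7 receives 3.56·0.7890^6 and lends 3.56·0.7890^7 ≈ 0.6776 billion.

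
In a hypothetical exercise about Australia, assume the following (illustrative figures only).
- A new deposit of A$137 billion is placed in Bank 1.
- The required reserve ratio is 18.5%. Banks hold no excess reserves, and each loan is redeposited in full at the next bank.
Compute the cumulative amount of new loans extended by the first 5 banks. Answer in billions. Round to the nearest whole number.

A$387 billion

Bank i lends (1 − rr)^i of the original deposit: Bank 1 lends 137·0.8150 = 111.6550, Bank 2 lends 137·0.8150² ≈ 90.9988, and so on.
Summing a geometric series: total = 137·[0.8150·(1 − 0.8150^5) / (1 − 0.8150)] ≈ 386.5232 billion.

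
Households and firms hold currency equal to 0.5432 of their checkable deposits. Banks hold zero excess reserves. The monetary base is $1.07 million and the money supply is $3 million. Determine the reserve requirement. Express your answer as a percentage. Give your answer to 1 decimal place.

Using m = M/MB = 3/1.07 ≈ 2.803738. Since m = (1 + c)/(c + rr + e), the denominator satisfies c + rr + e = (1 + c)/m = (1 + 0.5432) / 2.803738 ≈ 0.550408.
With c = 0.5432 and e = 0, the reserve requirement is 0.550408 − 0.5432 − 0 = 0.007208.

0.7%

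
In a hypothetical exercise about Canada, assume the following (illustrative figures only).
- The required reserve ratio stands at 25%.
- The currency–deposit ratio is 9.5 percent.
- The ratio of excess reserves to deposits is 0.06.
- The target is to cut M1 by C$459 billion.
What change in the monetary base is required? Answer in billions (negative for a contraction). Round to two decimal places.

-169.77 billion

The money multiplier is m = (1 + c) / (rr + e + c) = (1 + 0.095) / (0.25 + 0.06 + 0.095) ≈ 2.703704.
ΔMB = ΔM / m = (−459) / 2.703704 ≈ -169.7671 billion.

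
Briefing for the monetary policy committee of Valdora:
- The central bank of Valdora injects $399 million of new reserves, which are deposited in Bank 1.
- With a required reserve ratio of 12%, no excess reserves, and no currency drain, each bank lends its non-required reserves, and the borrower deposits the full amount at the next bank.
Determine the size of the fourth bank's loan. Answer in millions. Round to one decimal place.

Each bank lends a fraction (1 − rr) = 0.8800 of the deposit it receives, so Bank 4 receives 399·0.8800^3 and lends 399·0.8800^4 ≈ 239.2784 million.

$239.3 million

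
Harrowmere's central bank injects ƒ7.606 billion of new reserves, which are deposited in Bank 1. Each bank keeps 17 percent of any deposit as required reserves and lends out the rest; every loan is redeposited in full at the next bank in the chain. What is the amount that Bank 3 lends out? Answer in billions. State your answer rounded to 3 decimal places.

ƒ4.349 billion

Each bank lends a fraction (1 − rr) = 0.8300 of the deposit it receives, so Bank 3 receives 7.606·0.8300^2 and lends 7.606·0.8300^3 ≈ 4.3490 billion.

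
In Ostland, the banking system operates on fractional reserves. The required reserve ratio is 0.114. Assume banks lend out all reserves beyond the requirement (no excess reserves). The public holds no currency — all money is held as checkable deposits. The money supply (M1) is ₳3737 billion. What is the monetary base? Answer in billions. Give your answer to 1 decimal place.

₳426.0 billion

With no currency drain and no excess reserves, the money multiplier is m = 1/rr = 1/0.114 ≈ 8.771930.
The monetary base is MB = M / m = 3737 / 8.771930 ≈ 426.018 billion.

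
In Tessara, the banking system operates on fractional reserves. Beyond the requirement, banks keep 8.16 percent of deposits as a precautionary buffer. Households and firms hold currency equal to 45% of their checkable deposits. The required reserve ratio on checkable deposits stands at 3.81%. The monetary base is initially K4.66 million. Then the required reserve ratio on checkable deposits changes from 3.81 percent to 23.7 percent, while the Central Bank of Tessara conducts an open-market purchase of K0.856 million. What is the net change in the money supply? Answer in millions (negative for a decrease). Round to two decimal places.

-1.45 million

Before: m₁ = (1 + 0.45) / (0.0381 + 0.0816 + 0.45) ≈ 2.5452, MB₁ = 4.66, so M₁ = 2.5452 × 4.66 ≈ 11.8606 million.
After: m₂ = (1 + 0.45) / (0.237 + 0.0816 + 0.45) ≈ 1.8865, MB₂ = 4.66 + 0.856 = 5.516, so M₂ = 1.8865 × 5.516 ≈ 10.4059 million.
ΔM = M₂ − M₁ = 10.4059 − 11.8606 = -1.4547 million.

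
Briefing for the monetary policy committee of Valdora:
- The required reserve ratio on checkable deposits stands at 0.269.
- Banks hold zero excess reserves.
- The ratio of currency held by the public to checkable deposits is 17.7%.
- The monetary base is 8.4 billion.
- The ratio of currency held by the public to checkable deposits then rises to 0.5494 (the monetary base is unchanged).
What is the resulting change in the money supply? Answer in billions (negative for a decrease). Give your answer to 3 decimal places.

-6.265 billion

Initially m₁ = (1 + 0.177) / (0.269 + 0.177) ≈ 2.63901, so M₁ = 2.63901 × 8.4 ≈ 22.1677 billion.
After the change m₂ = (1 + 0.5494) / (0.269 + 0.5494) ≈ 1.89321, so M₂ = 1.89321 × 8.4 ≈ 15.903 billion.
ΔM = M₂ − M₁ = 15.903 − 22.1677 = -6.2647 billion.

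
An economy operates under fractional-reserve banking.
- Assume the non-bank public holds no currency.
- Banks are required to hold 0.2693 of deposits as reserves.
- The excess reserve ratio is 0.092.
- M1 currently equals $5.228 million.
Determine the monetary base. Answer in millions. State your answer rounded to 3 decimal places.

$1.889 million

The money multiplier is m = 1 / (rr + e) = 1 / (0.2693 + 0.092) ≈ 2.76778.
MB = M / m = 5.228 / 2.76778 ≈ 1.8889 million.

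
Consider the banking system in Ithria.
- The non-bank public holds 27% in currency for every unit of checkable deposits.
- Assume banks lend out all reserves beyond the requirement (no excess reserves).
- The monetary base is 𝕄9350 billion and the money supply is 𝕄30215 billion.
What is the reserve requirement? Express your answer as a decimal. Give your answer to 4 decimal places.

0.1230

Using m = M/MB = 30215/9350 ≈ 3.231551. Since m = (1 + c)/(c + rr + e), the denominator satisfies c + rr + e = (1 + c)/m = (1 + 0.27) / 3.231551 ≈ 0.393000.
With c = 0.27 and e = 0, the reserve requirement is 0.393000 − 0.27 − 0 = 0.123.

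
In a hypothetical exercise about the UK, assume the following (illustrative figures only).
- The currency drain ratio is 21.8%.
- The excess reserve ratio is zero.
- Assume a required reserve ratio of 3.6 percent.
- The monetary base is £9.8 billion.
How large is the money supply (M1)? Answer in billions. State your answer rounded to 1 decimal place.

£47.0 billion

The money multiplier is m = (1 + c) / (rr + c) = (1 + 0.218) / (0.036 + 0.218) ≈ 4.7953.
So M = m × MB = 4.7953 × 9.8 ≈ 46.9939 billion.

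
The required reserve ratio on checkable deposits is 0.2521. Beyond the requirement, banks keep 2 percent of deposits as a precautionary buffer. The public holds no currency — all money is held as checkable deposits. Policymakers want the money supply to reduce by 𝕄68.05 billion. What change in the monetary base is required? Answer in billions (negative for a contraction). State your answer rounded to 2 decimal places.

-18.52 billion

The money multiplier is m = 1 / (rr + e) = 1 / (0.2521 + 0.02) ≈ 3.67512.
ΔMB = ΔM / m = (−68.05) / 3.67512 ≈ -18.5164 billion.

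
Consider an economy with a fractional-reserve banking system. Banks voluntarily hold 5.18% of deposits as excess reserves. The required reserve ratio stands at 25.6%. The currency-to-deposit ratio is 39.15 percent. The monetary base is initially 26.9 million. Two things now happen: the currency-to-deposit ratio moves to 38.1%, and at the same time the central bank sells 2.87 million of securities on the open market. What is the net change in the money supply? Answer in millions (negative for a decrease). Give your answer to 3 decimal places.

-5.348 million

Before: m₁ = (1 + 0.3915) / (0.256 + 0.0518 + 0.3915) ≈ 1.989847, MB₁ = 26.9, so M₁ = 1.989847 × 26.9 ≈ 53.5269 million.
After: m₂ = (1 + 0.381) / (0.256 + 0.0518 + 0.381) ≈ 2.004936, MB₂ = 26.9 − 2.87 = 24.03, so M₂ = 2.004936 × 24.03 ≈ 48.1786 million.
ΔM = M₂ − M₁ = 48.1786 − 53.5269 = -5.3483 million.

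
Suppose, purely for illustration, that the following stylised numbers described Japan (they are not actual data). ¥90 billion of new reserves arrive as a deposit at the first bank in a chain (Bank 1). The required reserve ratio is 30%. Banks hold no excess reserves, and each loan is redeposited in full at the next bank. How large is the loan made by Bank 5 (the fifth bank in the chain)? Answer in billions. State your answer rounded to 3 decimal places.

¥15.126 billion

Each bank lends a fraction (1 − rr) = 0.7000 of the deposit it receives, so Bank 5 receives 90·0.7000^4 and lends 90·0.7000^5 = 15.1263 billion.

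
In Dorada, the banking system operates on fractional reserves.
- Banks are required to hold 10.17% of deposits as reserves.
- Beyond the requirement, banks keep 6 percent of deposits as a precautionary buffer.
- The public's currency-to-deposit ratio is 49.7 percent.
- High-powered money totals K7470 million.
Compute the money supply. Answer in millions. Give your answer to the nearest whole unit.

K16977 million

The money multiplier is m = (1 + c) / (rr + e + c) = (1 + 0.497) / (0.1017 + 0.06 + 0.497) ≈ 2.27266.
So M = m × MB = 2.27266 × 7470 = 16976.7702 million.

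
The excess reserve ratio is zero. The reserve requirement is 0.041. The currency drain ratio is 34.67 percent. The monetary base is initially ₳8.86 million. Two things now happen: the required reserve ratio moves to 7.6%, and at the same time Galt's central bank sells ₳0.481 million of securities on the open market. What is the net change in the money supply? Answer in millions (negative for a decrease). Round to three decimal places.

Before: m₁ = (1 + 0.3467) / (0.041 + 0.3467) ≈ 3.47356, MB₁ = 8.86, so M₁ = 3.47356 × 8.86 ≈ 30.7757 million.
After: m₂ = (1 + 0.3467) / (0.076 + 0.3467) ≈ 3.18595, MB₂ = 8.86 − 0.481 = 8.379, so M₂ = 3.18595 × 8.379 ≈ 26.6951 million.
ΔM = M₂ − M₁ = 26.6951 − 30.7757 = -4.0806 million.

-4.081 million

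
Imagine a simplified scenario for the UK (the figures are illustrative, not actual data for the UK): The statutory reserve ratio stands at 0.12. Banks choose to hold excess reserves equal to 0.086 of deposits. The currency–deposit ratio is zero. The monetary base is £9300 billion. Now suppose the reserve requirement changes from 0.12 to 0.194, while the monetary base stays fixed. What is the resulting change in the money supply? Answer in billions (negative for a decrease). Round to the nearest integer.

Initially m₁ = 1 / (0.12 + 0.086) ≈ 4.85437, so M₁ = 4.85437 × 9300 = 45145.641 billion.
After the change m₂ = 1 / (0.194 + 0.086) ≈ 3.57143, so M₂ = 3.57143 × 9300 = 33214.299 billion.
ΔM = M₂ − M₁ = 33214.299 − 45145.641 = -11931.342 billion.

-11931 billion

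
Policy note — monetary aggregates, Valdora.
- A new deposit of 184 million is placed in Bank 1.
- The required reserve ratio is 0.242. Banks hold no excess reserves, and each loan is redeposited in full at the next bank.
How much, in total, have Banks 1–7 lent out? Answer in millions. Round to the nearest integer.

493 million

Bank i lends (1 − rr)^i of the original deposit: Bank 1 lends 184·0.7580 = 139.4720, Bank 2 lends 184·0.7580² ≈ 105.7198, and so on.
Summing a geometric series: total = 184·[0.7580·(1 − 0.7580^7) / (1 − 0.7580)] ≈ 493.4684 million.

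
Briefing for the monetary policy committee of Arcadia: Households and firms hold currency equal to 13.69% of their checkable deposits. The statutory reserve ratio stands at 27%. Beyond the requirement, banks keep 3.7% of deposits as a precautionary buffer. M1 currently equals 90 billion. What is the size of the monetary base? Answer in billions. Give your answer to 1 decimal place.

35.1 billion

The money multiplier is m = (1 + c) / (rr + e + c) = (1 + 0.1369) / (0.27 + 0.037 + 0.1369) ≈ 2.5612.
MB = M / m = 90 / 2.5612 ≈ 35.1398 billion.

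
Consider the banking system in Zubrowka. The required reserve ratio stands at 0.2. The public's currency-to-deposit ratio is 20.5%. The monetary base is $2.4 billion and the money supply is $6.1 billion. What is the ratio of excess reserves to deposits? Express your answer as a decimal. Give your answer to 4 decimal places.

0.0691

Using m = M/MB = 6.1/2.4 ≈ 2.541667. Since m = (1 + c)/(c + rr + e), the denominator satisfies c + rr + e = (1 + c)/m = (1 + 0.205) / 2.541667 ≈ 0.474098.
With c = 0.205 and rr = 0.2, the ratio of excess reserves to deposits is 0.474098 − 0.205 − 0.2 = 0.069098.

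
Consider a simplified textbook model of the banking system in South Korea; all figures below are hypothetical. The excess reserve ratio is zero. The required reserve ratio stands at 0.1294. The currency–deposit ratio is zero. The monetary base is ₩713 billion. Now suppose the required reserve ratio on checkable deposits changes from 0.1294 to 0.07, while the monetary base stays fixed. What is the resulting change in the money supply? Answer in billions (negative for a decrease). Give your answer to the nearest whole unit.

₩4676 billion

Initially m₁ = 1 / (0.1294) ≈ 7.7280, so M₁ = 7.7280 × 713 = 5510.064 billion.
After the change m₂ = 1 / (0.07) ≈ 14.2857, so M₂ = 14.2857 × 713 = 10185.7041 billion.
ΔM = M₂ − M₁ = 10185.7041 − 5510.064 = 4675.6401 billion.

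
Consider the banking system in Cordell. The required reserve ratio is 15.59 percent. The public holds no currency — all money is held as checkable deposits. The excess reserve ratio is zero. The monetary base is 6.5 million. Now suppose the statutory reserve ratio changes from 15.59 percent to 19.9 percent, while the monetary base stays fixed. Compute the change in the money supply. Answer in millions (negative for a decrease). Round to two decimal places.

Initially m₁ = 1 / (0.1559) ≈ 6.4144, so M₁ = 6.4144 × 6.5 = 41.6936 million.
After the change m₂ = 1 / (0.199) ≈ 5.0251, so M₂ = 5.0251 × 6.5 ≈ 32.6632 million.
ΔM = M₂ − M₁ = 32.6632 − 41.6936 = -9.0304 million.

-9.03 million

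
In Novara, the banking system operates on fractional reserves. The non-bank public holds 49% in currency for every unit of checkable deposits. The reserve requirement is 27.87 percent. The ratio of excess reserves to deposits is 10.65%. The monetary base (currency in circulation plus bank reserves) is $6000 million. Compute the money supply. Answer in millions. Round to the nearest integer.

$10215 million

The money multiplier is m = (1 + c) / (rr + e + c) = (1 + 0.49) / (0.2787 + 0.1065 + 0.49) ≈ 1.70247.
So M = m × MB = 1.70247 × 6000 = 10214.82 million.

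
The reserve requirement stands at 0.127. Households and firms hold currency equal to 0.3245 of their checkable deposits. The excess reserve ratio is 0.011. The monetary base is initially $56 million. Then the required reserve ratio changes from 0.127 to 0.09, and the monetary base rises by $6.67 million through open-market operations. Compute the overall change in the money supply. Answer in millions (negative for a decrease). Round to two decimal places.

$34.71 million

Before: m₁ = (1 + 0.3245) / (0.127 + 0.011 + 0.3245) ≈ 2.86378, MB₁ = 56, so M₁ = 2.86378 × 56 ≈ 160.3717 million.
After: m₂ = (1 + 0.3245) / (0.09 + 0.011 + 0.3245) ≈ 3.11281, MB₂ = 56 + 6.67 = 62.67, so M₂ = 3.11281 × 62.67 ≈ 195.0798 million.
ΔM = M₂ − M₁ = 195.0798 − 160.3717 = 34.7081 million.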